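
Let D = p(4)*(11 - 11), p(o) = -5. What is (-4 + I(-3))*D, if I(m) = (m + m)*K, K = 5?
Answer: 0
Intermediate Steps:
I(m) = 10*m (I(m) = (m + m)*5 = (2*m)*5 = 10*m)
D = 0 (D = -5*(11 - 11) = -5*0 = 0)
(-4 + I(-3))*D = (-4 + 10*(-3))*0 = (-4 - 30)*0 = -34*0 = 0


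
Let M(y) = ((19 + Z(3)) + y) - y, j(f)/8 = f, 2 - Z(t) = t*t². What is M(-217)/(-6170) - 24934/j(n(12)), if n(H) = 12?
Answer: -38460551/148080 ≈ -259.73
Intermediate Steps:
Z(t) = 2 - t³ (Z(t) = 2 - t*t² = 2 - t³)
j(f) = 8*f
M(y) = -6 (M(y) = ((19 + (2 - 1*3³)) + y) - y = ((19 + (2 - 1*27)) + y) - y = ((19 + (2 - 27)) + y) - y = ((19 - 25) + y) - y = (-6 + y) - y = -6)
M(-217)/(-6170) - 24934/j(n(12)) = -6/(-6170) - 24934/(8*12) = -6*(-1/6170) - 24934/96 = 3/3085 - 24934*1/96 = 3/3085 - 12467/48 = -38460551/148080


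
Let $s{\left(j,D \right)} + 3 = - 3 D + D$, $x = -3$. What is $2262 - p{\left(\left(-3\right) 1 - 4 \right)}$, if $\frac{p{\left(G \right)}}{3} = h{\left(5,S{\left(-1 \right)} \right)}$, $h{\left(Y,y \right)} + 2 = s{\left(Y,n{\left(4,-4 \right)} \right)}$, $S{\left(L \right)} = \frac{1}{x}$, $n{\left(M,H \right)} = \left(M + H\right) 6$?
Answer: $2277$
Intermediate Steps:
$n{\left(M,H \right)} = 6 H + 6 M$ ($n{\left(M,H \right)} = \left(H + M\right) 6 = 6 H + 6 M$)
$s{\left(j,D \right)} = -3 - 2 D$ ($s{\left(j,D \right)} = -3 + \left(- 3 D + D\right) = -3 - 2 D$)
$S{\left(L \right)} = - \frac{1}{3}$ ($S{\left(L \right)} = \frac{1}{-3} = - \frac{1}{3}$)
$h{\left(Y,y \right)} = -5$ ($h{\left(Y,y \right)} = -2 - \left(3 + 2 \left(6 \left(-4\right) + 6 \cdot 4\right)\right) = -2 - \left(3 + 2 \left(-24 + 24\right)\right) = -2 - 3 = -5$)
$p{\left(G \right)} = -15$ ($p{\left(G \right)} = 3 \left(-5\right) = -15$)
$2262 - p{\left(\left(-3\right) 1 - 4 \right)} = 2262 - -15 = 2262 + 15 = 2277$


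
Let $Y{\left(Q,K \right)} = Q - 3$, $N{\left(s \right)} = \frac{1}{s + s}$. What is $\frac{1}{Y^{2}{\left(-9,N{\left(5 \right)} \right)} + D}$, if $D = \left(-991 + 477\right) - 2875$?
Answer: $- \frac{1}{3245} \approx -0.00030817$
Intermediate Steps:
$N{\left(s \right)} = \frac{1}{2 s}$
$Y{\left(Q,K \right)} = -3 + Q$ ($Y{\left(Q,K \right)} = Q - 3 = -3 + Q$)
$D = -3389$ ($D = -514 - 2875 = -3389$)
$\frac{1}{Y^{2}{\left(-9,N{\left(5 \right)} \right)} + D} = \frac{1}{\left(-3 - 9\right)^{2} - 3389} = \frac{1}{\left(-12\right)^{2} - 3389} = \frac{1}{144 - 3389} = \frac{1}{-3245} = - \frac{1}{3245}$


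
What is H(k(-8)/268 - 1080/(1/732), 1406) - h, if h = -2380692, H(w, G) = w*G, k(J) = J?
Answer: -74312829568/67 ≈ -1.1091e+9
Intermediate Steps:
H(w, G) = G*w
H(k(-8)/268 - 1080/(1/732), 1406) - h = 1406*(-8/268 - 1080/(1/732)) - 1*(-2380692) = 1406*(-8*1/268 - 1080/1/732) + 2380692 = 1406*(-2/67 - 1080*732) + 2380692 = 1406*(-2/67 - 790560) + 2380692 = 1406*(-52967522/67) + 2380692 = -74472335932/67 + 2380692 = -74312829568/67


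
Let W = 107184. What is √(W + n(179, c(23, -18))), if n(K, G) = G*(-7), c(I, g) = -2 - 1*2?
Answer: 14*√547 ≈ 327.43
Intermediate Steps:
c(I, g) = -4 (c(I, g) = -2 - 2 = -4)
n(K, G) = -7*G
√(W + n(179, c(23, -18))) = √(107184 - 7*(-4)) = √(107184 + 28) = √107212 = 14*√547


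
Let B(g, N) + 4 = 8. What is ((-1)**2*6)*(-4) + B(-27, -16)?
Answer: -20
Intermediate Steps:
B(g, N) = 4 (B(g, N) = -4 + 8 = 4)
((-1)**2*6)*(-4) + B(-27, -16) = ((-1)**2*6)*(-4) + 4 = (1*6)*(-4) + 4 = 6*(-4) + 4 = -24 + 4 = -20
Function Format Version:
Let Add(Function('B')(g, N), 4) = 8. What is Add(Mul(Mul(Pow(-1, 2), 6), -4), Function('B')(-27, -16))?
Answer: -20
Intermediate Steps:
Function('B')(g, N) = 4 (Function('B')(g, N) = Add(-4, 8) = 4)
Add(Mul(Mul(Pow(-1, 2), 6), -4), Function('B')(-27, -16)) = Add(Mul(Mul(Pow(-1, 2), 6), -4), 4) = Add(Mul(Mul(1, 6), -4), 4) = Add(Mul(6, -4), 4) = Add(-24, 4) = -20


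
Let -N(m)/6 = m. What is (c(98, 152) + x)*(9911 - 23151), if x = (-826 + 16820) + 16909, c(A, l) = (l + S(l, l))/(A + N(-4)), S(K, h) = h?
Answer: -26575791400/61 ≈ -4.3567e+8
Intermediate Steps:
N(m) = -6*m
c(A, l) = 2*l/(24 + A) (c(A, l) = (l + l)/(A - 6*(-4)) = (2*l)/(A + 24) = (2*l)/(24 + A) = 2*l/(24 + A))
x = 32903 (x = 15994 + 16909 = 32903)
(c(98, 152) + x)*(9911 - 23151) = (2*152/(24 + 98) + 32903)*(9911 - 23151) = (2*152/122 + 32903)*(-13240) = (2*152*(1/122) + 32903)*(-13240) = (152/61 + 32903)*(-13240) = (2007235/61)*(-13240) = -26575791400/61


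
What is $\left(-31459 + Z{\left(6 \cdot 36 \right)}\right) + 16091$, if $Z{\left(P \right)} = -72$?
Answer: $-15440$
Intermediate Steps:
$\left(-31459 + Z{\left(6 \cdot 36 \right)}\right) + 16091 = \left(-31459 - 72\right) + 16091 = -31531 + 16091 = -15440$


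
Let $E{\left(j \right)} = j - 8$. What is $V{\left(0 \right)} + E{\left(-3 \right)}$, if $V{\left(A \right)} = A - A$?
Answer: $-11$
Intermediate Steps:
$V{\left(A \right)} = 0$
$E{\left(j \right)} = -8 + j$
$V{\left(0 \right)} + E{\left(-3 \right)} = 0 - 11 = -11$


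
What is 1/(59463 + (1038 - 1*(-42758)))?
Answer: 1/103259 ≈ 9.6844e-6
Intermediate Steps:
1/(59463 + (1038 - 1*(-42758))) = 1/(59463 + (1038 + 42758)) = 1/(59463 + 43796) = 1/103259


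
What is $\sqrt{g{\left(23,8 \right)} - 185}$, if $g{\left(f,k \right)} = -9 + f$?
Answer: $3 i \sqrt{19} \approx 13.077 i$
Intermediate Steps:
$\sqrt{g{\left(23,8 \right)} - 185} = \sqrt{\left(-9 + 23\right) - 185} = \sqrt{14 - 185} = \sqrt{-171} = 3 i \sqrt{19}$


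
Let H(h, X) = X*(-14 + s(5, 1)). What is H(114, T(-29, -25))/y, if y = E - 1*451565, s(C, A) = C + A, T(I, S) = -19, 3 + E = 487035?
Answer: 152/35467 ≈ 0.0042857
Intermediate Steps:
E = 487032 (E = -3 + 487035 = 487032)
s(C, A) = A + C
H(h, X) = -8*X (H(h, X) = X*(-14 + (1 + 5)) = X*(-14 + 6) = X*(-8) = -8*X)
y = 35467 (y = 487032 - 1*451565 = 487032 - 451565 = 35467)
H(114, T(-29, -25))/y = -8*(-19)/35467 = 152*(1/35467) = 152/35467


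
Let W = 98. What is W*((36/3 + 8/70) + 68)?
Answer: 39256/5 ≈ 7851.2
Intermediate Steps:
W*((36/3 + 8/70) + 68) = 98*((36/3 + 8/70) + 68) = 98*((36*(1/3) + 8*(1/70)) + 68) = 98*((12 + 4/35) + 68) = 98*(424/35 + 68) = 98*(2804/35) = 39256/5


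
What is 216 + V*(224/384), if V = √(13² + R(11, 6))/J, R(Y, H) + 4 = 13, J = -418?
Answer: 216 - 7*√178/5016 ≈ 215.98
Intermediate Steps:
R(Y, H) = 9 (R(Y, H) = -4 + 13 = 9)
V = -√178/418 (V = √(13² + 9)/(-418) = √(169 + 9)*(-1/418) = √178*(-1/418) = -√178/418 ≈ -0.031918)
216 + V*(224/384) = 216 + (-√178/418)*(224/384) = 216 + (-√178/418)*(224*(1/384)) = 216 - √178/418*(7/12) = 216 - 7*√178/5016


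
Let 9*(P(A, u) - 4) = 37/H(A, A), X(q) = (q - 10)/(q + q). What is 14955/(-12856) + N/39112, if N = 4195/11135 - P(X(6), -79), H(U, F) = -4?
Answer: -5862109771735/5039049433248 ≈ -1.1633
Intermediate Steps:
X(q) = (-10 + q)/(2*q) (X(q) = (-10 + q)/((2*q)) = (-10 + q)*(1/(2*q)) = (-10 + q)/(2*q))
P(A, u) = 107/36 (P(A, u) = 4 + (37/(-4))/9 = 4 + (37*(-1/4))/9 = 4 + (1/9)*(-37/4) = 4 - 37/36 = 107/36)
N = -208085/80172 (N = 4195/11135 - 1*107/36 = 4195*(1/11135) - 107/36 = 839/2227 - 107/36 = -208085/80172 ≈ -2.5955)
14955/(-12856) + N/39112 = 14955/(-12856) - 208085/80172/39112 = 14955*(-1/12856) - 208085/80172*1/39112 = -14955/12856 - 208085/3135687264 = -5862109771735/5039049433248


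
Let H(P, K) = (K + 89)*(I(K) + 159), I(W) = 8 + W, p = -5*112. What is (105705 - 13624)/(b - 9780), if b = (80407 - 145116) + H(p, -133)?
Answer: -92081/75985 ≈ -1.2118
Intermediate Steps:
p = -560
H(P, K) = (89 + K)*(167 + K) (H(P, K) = (K + 89)*((8 + K) + 159) = (89 + K)*(167 + K))
b = -66205 (b = (80407 - 145116) + (14863 + (-133)² + 256*(-133)) = -64709 + (14863 + 17689 - 34048) = -64709 - 1496 = -66205)
(105705 - 13624)/(b - 9780) = (105705 - 13624)/(-66205 - 9780) = 92081/(-75985) = 92081*(-1/75985) = -92081/75985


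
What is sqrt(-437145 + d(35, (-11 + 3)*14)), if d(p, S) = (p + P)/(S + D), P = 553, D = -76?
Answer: I*sqrt(965660214)/47 ≈ 661.17*I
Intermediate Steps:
d(p, S) = (553 + p)/(-76 + S) (d(p, S) = (p + 553)/(S - 76) = (553 + p)/(-76 + S))
sqrt(-437145 + d(35, (-11 + 3)*14)) = sqrt(-437145 + (553 + 35)/(-76 + (-11 + 3)*14)) = sqrt(-437145 + 588/(-76 - 8*14)) = sqrt(-437145 + 588/(-76 - 112)) = sqrt(-437145 + 588/(-188)) = sqrt(-437145 - 1/188*588) = sqrt(-437145 - 147/47) = sqrt(-20545962/47) = I*sqrt(965660214)/47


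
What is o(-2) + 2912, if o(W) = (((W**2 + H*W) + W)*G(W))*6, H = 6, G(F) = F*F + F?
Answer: 2792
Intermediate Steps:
G(F) = F + F**2 (G(F) = F**2 + F = F + F**2)
o(W) = 6*W*(1 + W)*(W**2 + 7*W) (o(W) = (((W**2 + 6*W) + W)*(W*(1 + W)))*6 = ((W**2 + 7*W)*(W*(1 + W)))*6 = (W*(1 + W)*(W**2 + 7*W))*6 = 6*W*(1 + W)*(W**2 + 7*W))
o(-2) + 2912 = 6*(-2)**2*(1 - 2)*(7 - 2) + 2912 = 6*4*(-1)*5 + 2912 = -120 + 2912 = 2792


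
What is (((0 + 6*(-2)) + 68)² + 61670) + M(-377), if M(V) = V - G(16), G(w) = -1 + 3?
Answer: 64427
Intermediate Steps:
G(w) = 2
M(V) = -2 + V (M(V) = V - 1*2 = V - 2 = -2 + V)
(((0 + 6*(-2)) + 68)² + 61670) + M(-377) = (((0 + 6*(-2)) + 68)² + 61670) + (-2 - 377) = (((0 - 12) + 68)² + 61670) - 379 = ((-12 + 68)² + 61670) - 379 = (56² + 61670) - 379 = (3136 + 61670) - 379 = 64806 - 379 = 64427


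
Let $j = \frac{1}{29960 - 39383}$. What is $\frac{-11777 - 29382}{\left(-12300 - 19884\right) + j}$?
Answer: $\frac{387841257}{303269833} \approx 1.2789$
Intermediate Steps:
$j = - \frac{1}{9423}$ ($j = \frac{1}{-9423} = - \frac{1}{9423} \approx -0.00010612$)
$\frac{-11777 - 29382}{\left(-12300 - 19884\right) + j} = \frac{-11777 - 29382}{\left(-12300 - 19884\right) - \frac{1}{9423}} = - \frac{41159}{\left(-12300 - 19884\right) - \frac{1}{9423}} = - \frac{41159}{-32184 - \frac{1}{9423}} = - \frac{41159}{- \frac{303269833}{9423}} = \left(-41159\right) \left(- \frac{9423}{303269833}\right) = \frac{387841257}{303269833}$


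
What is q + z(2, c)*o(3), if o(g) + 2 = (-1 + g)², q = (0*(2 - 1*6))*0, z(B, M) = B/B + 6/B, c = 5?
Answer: 8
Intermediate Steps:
z(B, M) = 1 + 6/B
q = 0 (q = (0*(2 - 6))*0 = (0*(-4))*0 = 0*0 = 0)
o(g) = -2 + (-1 + g)²
q + z(2, c)*o(3) = 0 + ((6 + 2)/2)*(-2 + (-1 + 3)²) = 0 + ((½)*8)*(-2 + 2²) = 0 + 4*(-2 + 4) = 0 + 4*2 = 0 + 8 = 8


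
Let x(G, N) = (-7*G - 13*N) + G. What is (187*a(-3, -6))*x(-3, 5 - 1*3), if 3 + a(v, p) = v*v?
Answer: -8976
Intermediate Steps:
a(v, p) = -3 + v² (a(v, p) = -3 + v*v = -3 + v²)
x(G, N) = -13*N - 6*G (x(G, N) = (-13*N - 7*G) + G = -13*N - 6*G)
(187*a(-3, -6))*x(-3, 5 - 1*3) = (187*(-3 + (-3)²))*(-13*(5 - 1*3) - 6*(-3)) = (187*(-3 + 9))*(-13*(5 - 3) + 18) = (187*6)*(-13*2 + 18) = 1122*(-26 + 18) = 1122*(-8) = -8976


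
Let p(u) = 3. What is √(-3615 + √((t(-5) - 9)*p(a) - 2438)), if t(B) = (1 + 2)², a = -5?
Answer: √(-3615 + I*√2438) ≈ 0.4106 + 60.126*I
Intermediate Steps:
t(B) = 9 (t(B) = 3² = 9)
√(-3615 + √((t(-5) - 9)*p(a) - 2438)) = √(-3615 + √((9 - 9)*3 - 2438)) = √(-3615 + √(0*3 - 2438)) = √(-3615 + √(0 - 2438)) = √(-3615 + √(-2438)) = √(-3615 + I*√2438)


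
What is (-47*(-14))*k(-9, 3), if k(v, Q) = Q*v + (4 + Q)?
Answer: -13160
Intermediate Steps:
k(v, Q) = 4 + Q + Q*v
(-47*(-14))*k(-9, 3) = (-47*(-14))*(4 + 3 + 3*(-9)) = 658*(4 + 3 - 27) = 658*(-20) = -13160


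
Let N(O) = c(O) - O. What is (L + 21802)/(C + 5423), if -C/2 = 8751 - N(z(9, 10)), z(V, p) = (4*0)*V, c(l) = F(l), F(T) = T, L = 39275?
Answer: -61077/12079 ≈ -5.0565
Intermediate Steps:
c(l) = l
z(V, p) = 0 (z(V, p) = 0*V = 0)
N(O) = 0 (N(O) = O - O = 0)
C = -17502 (C = -2*(8751 - 1*0) = -2*(8751 + 0) = -2*8751 = -17502)
(L + 21802)/(C + 5423) = (39275 + 21802)/(-17502 + 5423) = 61077/(-12079) = 61077*(-1/12079) = -61077/12079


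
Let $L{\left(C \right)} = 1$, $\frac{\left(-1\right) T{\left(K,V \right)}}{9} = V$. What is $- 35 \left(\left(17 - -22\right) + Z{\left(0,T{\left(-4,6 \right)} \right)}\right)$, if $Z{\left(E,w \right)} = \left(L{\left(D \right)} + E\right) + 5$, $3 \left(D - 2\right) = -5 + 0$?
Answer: $-1575$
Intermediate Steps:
$T{\left(K,V \right)} = - 9 V$
$D = \frac{1}{3}$ ($D = 2 + \frac{-5 + 0}{3} = 2 + \frac{1}{3} \left(-5\right) = 2 - \frac{5}{3} = \frac{1}{3} \approx 0.33333$)
$Z{\left(E,w \right)} = 6 + E$ ($Z{\left(E,w \right)} = \left(1 + E\right) + 5 = 6 + E$)
$- 35 \left(\left(17 - -22\right) + Z{\left(0,T{\left(-4,6 \right)} \right)}\right) = - 35 \left(\left(17 - -22\right) + \left(6 + 0\right)\right) = - 35 \left(\left(17 + 22\right) + 6\right) = - 35 \left(39 + 6\right) = \left(-35\right) 45 = -1575$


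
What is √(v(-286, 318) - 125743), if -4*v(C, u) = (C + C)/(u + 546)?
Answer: I*√651850854/72 ≈ 354.6*I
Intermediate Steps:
v(C, u) = -C/(2*(546 + u)) (v(C, u) = -(C + C)/(4*(u + 546)) = -2*C/(4*(546 + u)) = -C/(2*(546 + u)))
√(v(-286, 318) - 125743) = √(-1*(-286)/(1092 + 2*318) - 125743) = √(-1*(-286)/(1092 + 636) - 125743) = √(-1*(-286)/1728 - 125743) = √(-1*(-286)*1/1728 - 125743) = √(143/864 - 125743) = √(-108641809/864) = I*√651850854/72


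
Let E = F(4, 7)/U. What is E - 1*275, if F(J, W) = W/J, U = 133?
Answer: -20899/76 ≈ -274.99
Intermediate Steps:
E = 1/76 (E = (7/4)/133 = (7*(1/4))*(1/133) = (7/4)*(1/133) = 1/76 ≈ 0.013158)
E - 1*275 = 1/76 - 1*275 = 1/76 - 275 = -20899/76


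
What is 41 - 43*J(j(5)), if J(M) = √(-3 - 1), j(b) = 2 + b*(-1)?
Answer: 41 - 86*I ≈ 41.0 - 86.0*I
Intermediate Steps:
j(b) = 2 - b
J(M) = 2*I (J(M) = √(-4) = 2*I)
41 - 43*J(j(5)) = 41 - 86*I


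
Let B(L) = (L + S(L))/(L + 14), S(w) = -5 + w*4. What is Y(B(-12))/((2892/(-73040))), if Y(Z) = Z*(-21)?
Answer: -4154150/241 ≈ -17237.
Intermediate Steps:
S(w) = -5 + 4*w
B(L) = (-5 + 5*L)/(14 + L) (B(L) = (L + (-5 + 4*L))/(L + 14) = (-5 + 5*L)/(14 + L))
Y(Z) = -21*Z
Y(B(-12))/((2892/(-73040))) = (-105*(-1 - 12)/(14 - 12))/((2892/(-73040))) = (-105*(-13)/2)/((2892*(-1/73040))) = (-105*(-13)/2)/(-723/18260) = -21*(-65/2)*(-18260/723) = (1365/2)*(-18260/723) = -4154150/241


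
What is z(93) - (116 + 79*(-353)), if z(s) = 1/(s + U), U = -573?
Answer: 13330079/480 ≈ 27771.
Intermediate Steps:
z(s) = 1/(-573 + s) (z(s) = 1/(s - 573) = 1/(-573 + s))
z(93) - (116 + 79*(-353)) = 1/(-573 + 93) - (116 + 79*(-353)) = 1/(-480) - (116 - 27887) = -1/480 - 1*(-27771) = -1/480 + 27771 = 13330079/480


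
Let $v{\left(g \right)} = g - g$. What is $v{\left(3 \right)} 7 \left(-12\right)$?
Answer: $0$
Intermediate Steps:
$v{\left(g \right)} = 0$
$v{\left(3 \right)} 7 \left(-12\right) = 0 \cdot 7 \left(-12\right) = 0 \left(-12\right) = 0$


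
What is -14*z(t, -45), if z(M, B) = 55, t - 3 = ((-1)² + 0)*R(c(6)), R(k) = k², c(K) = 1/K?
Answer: -770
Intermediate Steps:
t = 109/36 (t = 3 + ((-1)² + 0)*(1/6)² = 3 + (1 + 0)*(⅙)² = 3 + 1*(1/36) = 3 + 1/36 = 109/36 ≈ 3.0278)
-14*z(t, -45) = -14*55 = -770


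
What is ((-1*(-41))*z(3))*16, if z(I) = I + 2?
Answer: 3280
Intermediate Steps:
z(I) = 2 + I
((-1*(-41))*z(3))*16 = ((-1*(-41))*(2 + 3))*16 = (41*5)*16 = 205*16 = 3280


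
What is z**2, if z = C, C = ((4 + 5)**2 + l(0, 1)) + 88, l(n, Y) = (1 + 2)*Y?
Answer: 29584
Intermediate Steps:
l(n, Y) = 3*Y
C = 172 (C = ((4 + 5)**2 + 3*1) + 88 = (9**2 + 3) + 88 = (81 + 3) + 88 = 84 + 88 = 172)
z = 172
z**2 = 172**2 = 29584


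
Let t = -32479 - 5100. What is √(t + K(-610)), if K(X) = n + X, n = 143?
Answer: I*√38046 ≈ 195.05*I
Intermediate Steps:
t = -37579
K(X) = 143 + X
√(t + K(-610)) = √(-37579 + (143 - 610)) = √(-37579 - 467) = √(-38046) = I*√38046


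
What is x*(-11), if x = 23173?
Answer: -254903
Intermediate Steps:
x*(-11) = 23173*(-11) = -254903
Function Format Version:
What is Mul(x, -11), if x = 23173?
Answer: -254903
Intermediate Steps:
Mul(x, -11) = Mul(23173, -11) = -254903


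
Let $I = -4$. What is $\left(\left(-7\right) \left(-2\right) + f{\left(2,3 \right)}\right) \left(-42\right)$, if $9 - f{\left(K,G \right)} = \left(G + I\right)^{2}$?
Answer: $-924$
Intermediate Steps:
$f{\left(K,G \right)} = 9 - \left(-4 + G\right)^{2}$ ($f{\left(K,G \right)} = 9 - \left(G - 4\right)^{2} = 9 - \left(-4 + G\right)^{2}$)
$\left(\left(-7\right) \left(-2\right) + f{\left(2,3 \right)}\right) \left(-42\right) = \left(\left(-7\right) \left(-2\right) + \left(9 - \left(-4 + 3\right)^{2}\right)\right) \left(-42\right) = \left(14 + \left(9 - \left(-1\right)^{2}\right)\right) \left(-42\right) = \left(14 + \left(9 - 1\right)\right) \left(-42\right) = \left(14 + 8\right) \left(-42\right) = 22 \left(-42\right) = -924$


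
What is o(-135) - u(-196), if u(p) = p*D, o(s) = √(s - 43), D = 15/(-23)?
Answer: -2940/23 + I*√178 ≈ -127.83 + 13.342*I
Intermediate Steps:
D = -15/23 (D = 15*(-1/23) = -15/23 ≈ -0.65217)
o(s) = √(-43 + s)
u(p) = -15*p/23 (u(p) = p*(-15/23) = -15*p/23)
o(-135) - u(-196) = √(-43 - 135) - (-15)*(-196)/23 = √(-178) - 1*2940/23 = I*√178 - 2940/23 = -2940/23 + I*√178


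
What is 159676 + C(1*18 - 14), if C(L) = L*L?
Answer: 159692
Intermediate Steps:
C(L) = L²
159676 + C(1*18 - 14) = 159676 + (1*18 - 14)² = 159676 + (18 - 14)² = 159676 + 4² = 159676 + 16 = 159692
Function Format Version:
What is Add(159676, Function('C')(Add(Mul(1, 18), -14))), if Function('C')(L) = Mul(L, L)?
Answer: 159692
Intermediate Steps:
Function('C')(L) = Pow(L, 2)
Add(159676, Function('C')(Add(Mul(1, 18), -14))) = Add(159676, Pow(Add(Mul(1, 18), -14), 2)) = Add(159676, Pow(Add(18, -14), 2)) = Add(159676, Pow(4, 2)) = Add(159676, 16) = 159692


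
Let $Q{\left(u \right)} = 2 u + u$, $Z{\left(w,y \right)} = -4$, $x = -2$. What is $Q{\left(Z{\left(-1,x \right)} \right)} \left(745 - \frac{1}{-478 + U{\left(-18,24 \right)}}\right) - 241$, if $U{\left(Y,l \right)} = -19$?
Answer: $- \frac{4562969}{497} \approx -9181.0$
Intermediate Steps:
$Q{\left(u \right)} = 3 u$
$Q{\left(Z{\left(-1,x \right)} \right)} \left(745 - \frac{1}{-478 + U{\left(-18,24 \right)}}\right) - 241 = 3 \left(-4\right) \left(745 - \frac{1}{-478 - 19}\right) - 241 = - 12 \left(745 - \frac{1}{-497}\right) - 241 = - 12 \left(745 - - \frac{1}{497}\right) - 241 = - 12 \left(745 + \frac{1}{497}\right) - 241 = \left(-12\right) \frac{370266}{497} - 241 = - \frac{4443192}{497} - 241 = - \frac{4562969}{497}$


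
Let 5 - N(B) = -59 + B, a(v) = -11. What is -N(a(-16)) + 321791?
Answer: 321716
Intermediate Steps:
N(B) = 64 - B (N(B) = 5 - (-59 + B) = 5 + (59 - B) = 64 - B)
-N(a(-16)) + 321791 = -(64 - 1*(-11)) + 321791 = -(64 + 11) + 321791 = -1*75 + 321791 = -75 + 321791 = 321716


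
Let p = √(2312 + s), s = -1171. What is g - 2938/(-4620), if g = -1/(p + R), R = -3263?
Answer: 2607758777/4098720780 + √1141/10646028 ≈ 0.63624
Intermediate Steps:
p = √1141 (p = √(2312 - 1171) = √1141 ≈ 33.779)
g = -1/(-3263 + √1141) (g = -1/(√1141 - 3263) = -1/(-3263 + √1141) ≈ 0.00030967)
g - 2938/(-4620) = (3263/10646028 + √1141/10646028) - 2938/(-4620) = (3263/10646028 + √1141/10646028) - 2938*(-1/4620) = (3263/10646028 + √1141/10646028) + 1469/2310 = 2607758777/4098720780 + √1141/10646028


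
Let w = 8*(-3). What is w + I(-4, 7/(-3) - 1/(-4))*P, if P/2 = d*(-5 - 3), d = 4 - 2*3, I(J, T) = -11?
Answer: -376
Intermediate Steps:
d = -2 (d = 4 - 1*6 = 4 - 6 = -2)
w = -24
P = 32 (P = 2*(-2*(-5 - 3)) = 2*(-2*(-8)) = 2*16 = 32)
w + I(-4, 7/(-3) - 1/(-4))*P = -24 - 11*32 = -24 - 352 = -376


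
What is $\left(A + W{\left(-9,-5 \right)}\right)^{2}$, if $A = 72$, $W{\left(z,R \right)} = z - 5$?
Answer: $3364$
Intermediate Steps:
$W{\left(z,R \right)} = -5 + z$
$\left(A + W{\left(-9,-5 \right)}\right)^{2} = \left(72 - 14\right)^{2} = 58^{2} = 3364$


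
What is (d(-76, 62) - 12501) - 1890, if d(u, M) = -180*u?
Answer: -711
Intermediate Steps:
(d(-76, 62) - 12501) - 1890 = (-180*(-76) - 12501) - 1890 = (13680 - 12501) - 1890 = 1179 - 1890 = -711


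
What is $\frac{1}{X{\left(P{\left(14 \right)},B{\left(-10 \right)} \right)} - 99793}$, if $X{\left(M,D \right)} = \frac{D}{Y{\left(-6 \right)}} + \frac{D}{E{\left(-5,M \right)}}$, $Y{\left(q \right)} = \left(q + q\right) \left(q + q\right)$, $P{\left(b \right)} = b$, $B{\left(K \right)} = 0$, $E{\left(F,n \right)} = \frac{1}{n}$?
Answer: $- \frac{1}{99793} \approx -1.0021 \cdot 10^{-5}$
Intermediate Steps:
$Y{\left(q \right)} = 4 q^{2}$ ($Y{\left(q \right)} = 2 q 2 q = 4 q^{2}$)
$X{\left(M,D \right)} = \frac{D}{144} + D M$ ($X{\left(M,D \right)} = \frac{D}{4 \left(-6\right)^{2}} + \frac{D}{\frac{1}{M}} = \frac{D}{4 \cdot 36} + D M = \frac{D}{144} + D M$)
$\frac{1}{X{\left(P{\left(14 \right)},B{\left(-10 \right)} \right)} - 99793} = \frac{1}{0 \left(\frac{1}{144} + 14\right) - 99793} = \frac{1}{0 \cdot \frac{2017}{144} - 99793} = \frac{1}{0 - 99793} = \frac{1}{-99793} = - \frac{1}{99793}$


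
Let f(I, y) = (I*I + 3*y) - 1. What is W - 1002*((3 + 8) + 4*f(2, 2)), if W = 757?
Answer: -46337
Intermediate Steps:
f(I, y) = -1 + I² + 3*y (f(I, y) = (I² + 3*y) - 1 = -1 + I² + 3*y)
W - 1002*((3 + 8) + 4*f(2, 2)) = 757 - 1002*((3 + 8) + 4*(-1 + 2² + 3*2)) = 757 - 1002*(11 + 4*(-1 + 4 + 6)) = 757 - 1002*(11 + 4*9) = 757 - 1002*(11 + 36) = 757 - 1002*47 = 757 - 47094 = -46337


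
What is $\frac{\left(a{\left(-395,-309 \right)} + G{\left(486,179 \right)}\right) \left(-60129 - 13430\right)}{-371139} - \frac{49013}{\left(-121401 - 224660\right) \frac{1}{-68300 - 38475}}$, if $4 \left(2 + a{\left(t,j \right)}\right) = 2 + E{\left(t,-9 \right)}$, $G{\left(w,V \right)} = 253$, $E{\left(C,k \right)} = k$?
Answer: $- \frac{7743841019773997}{513746933916} \approx -15073.0$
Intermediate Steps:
$a{\left(t,j \right)} = - \frac{15}{4}$ ($a{\left(t,j \right)} = -2 + \frac{2 - 9}{4} = -2 + \frac{1}{4} \left(-7\right) = -2 - \frac{7}{4} = - \frac{15}{4}$)
$\frac{\left(a{\left(-395,-309 \right)} + G{\left(486,179 \right)}\right) \left(-60129 - 13430\right)}{-371139} - \frac{49013}{\left(-121401 - 224660\right) \frac{1}{-68300 - 38475}} = \frac{\left(- \frac{15}{4} + 253\right) \left(-60129 - 13430\right)}{-371139} - \frac{49013}{\left(-121401 - 224660\right) \frac{1}{-68300 - 38475}} = \frac{997}{4} \left(-73559\right) \left(- \frac{1}{371139}\right) - \frac{49013}{\left(-346061\right) \frac{1}{-106775}} = \left(- \frac{73338323}{4}\right) \left(- \frac{1}{371139}\right) - \frac{49013}{\left(-346061\right) \left(- \frac{1}{106775}\right)} = \frac{73338323}{1484556} - \frac{49013}{\frac{346061}{106775}} = \frac{73338323}{1484556} - \frac{5233363075}{346061} = - \frac{7743841019773997}{513746933916}$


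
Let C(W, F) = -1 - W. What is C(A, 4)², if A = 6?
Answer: 49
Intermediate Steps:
C(A, 4)² = (-1 - 1*6)² = (-1 - 6)² = (-7)² = 49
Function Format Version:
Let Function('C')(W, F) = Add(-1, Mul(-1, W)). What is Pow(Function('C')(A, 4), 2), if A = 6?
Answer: 49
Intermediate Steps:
Pow(Function('C')(A, 4), 2) = Pow(Add(-1, Mul(-1, 6)), 2) = Pow(Add(-1, -6), 2) = Pow(-7, 2) = 49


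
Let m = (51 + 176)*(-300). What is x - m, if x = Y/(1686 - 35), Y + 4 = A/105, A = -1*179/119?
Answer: 1404851534341/20629245 ≈ 68100.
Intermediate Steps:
A = -179/119 (A = -179*1/119 = -179/119 ≈ -1.5042)
Y = -50159/12495 (Y = -4 - 179/119/105 = -4 - 179/119*1/105 = -4 - 179/12495 = -50159/12495 ≈ -4.0143)
x = -50159/20629245 (x = -50159/12495/(1686 - 35) = -50159/12495/1651 = (1/1651)*(-50159/12495) = -50159/20629245 ≈ -0.0024315)
m = -68100 (m = 227*(-300) = -68100)
x - m = -50159/20629245 - 1*(-68100) = -50159/20629245 + 68100 = 1404851534341/20629245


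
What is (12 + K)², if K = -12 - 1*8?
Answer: 64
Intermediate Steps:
K = -20 (K = -12 - 8 = -20)
(12 + K)² = (12 - 20)² = (-8)² = 64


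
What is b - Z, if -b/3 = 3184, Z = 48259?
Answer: -57811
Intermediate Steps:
b = -9552 (b = -3*3184 = -9552)
b - Z = -9552 - 1*48259 = -9552 - 48259 = -57811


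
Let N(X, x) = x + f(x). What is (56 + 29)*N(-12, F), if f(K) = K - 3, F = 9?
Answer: 1275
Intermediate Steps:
f(K) = -3 + K
N(X, x) = -3 + 2*x (N(X, x) = x + (-3 + x) = -3 + 2*x)
(56 + 29)*N(-12, F) = (56 + 29)*(-3 + 2*9) = 85*(-3 + 18) = 85*15 = 1275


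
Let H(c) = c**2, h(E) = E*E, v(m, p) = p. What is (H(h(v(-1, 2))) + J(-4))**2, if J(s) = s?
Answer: 144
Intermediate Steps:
h(E) = E**2
(H(h(v(-1, 2))) + J(-4))**2 = ((2**2)**2 - 4)**2 = (4**2 - 4)**2 = (16 - 4)**2 = 12**2 = 144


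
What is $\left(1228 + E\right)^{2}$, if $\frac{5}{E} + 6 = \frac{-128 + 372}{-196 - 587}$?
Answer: $\frac{36782538949321}{24423364} \approx 1.506 \cdot 10^{6}$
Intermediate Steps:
$E = - \frac{3915}{4942}$ ($E = \frac{5}{-6 + \frac{-128 + 372}{-196 - 587}} = \frac{5}{-6 + \frac{244}{-783}} = \frac{5}{-6 + 244 \left(- \frac{1}{783}\right)} = \frac{5}{-6 - \frac{244}{783}} = \frac{5}{- \frac{4942}{783}} = 5 \left(- \frac{783}{4942}\right) = - \frac{3915}{4942} \approx -0.79219$)
$\left(1228 + E\right)^{2} = \left(1228 - \frac{3915}{4942}\right)^{2} = \left(\frac{6064861}{4942}\right)^{2} = \frac{36782538949321}{24423364}$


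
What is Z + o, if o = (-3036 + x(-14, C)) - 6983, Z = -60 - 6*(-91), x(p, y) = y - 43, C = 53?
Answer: -9523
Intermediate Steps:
x(p, y) = -43 + y
Z = 486 (Z = -60 + 546 = 486)
o = -10009 (o = (-3036 + (-43 + 53)) - 6983 = (-3036 + 10) - 6983 = -3026 - 6983 = -10009)
Z + o = 486 - 10009 = -9523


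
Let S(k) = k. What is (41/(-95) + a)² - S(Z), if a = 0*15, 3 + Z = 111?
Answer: -973019/9025 ≈ -107.81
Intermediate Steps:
Z = 108 (Z = -3 + 111 = 108)
a = 0
(41/(-95) + a)² - S(Z) = (41/(-95) + 0)² - 1*108 = (41*(-1/95) + 0)² - 108 = (-41/95 + 0)² - 108 = (-41/95)² - 108 = 1681/9025 - 108 = -973019/9025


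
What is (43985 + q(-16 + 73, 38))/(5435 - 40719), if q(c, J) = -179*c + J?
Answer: -8455/8821 ≈ -0.95851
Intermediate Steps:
q(c, J) = J - 179*c
(43985 + q(-16 + 73, 38))/(5435 - 40719) = (43985 + (38 - 179*(-16 + 73)))/(5435 - 40719) = (43985 + (38 - 179*57))/(-35284) = (43985 + (38 - 10203))*(-1/35284) = (43985 - 10165)*(-1/35284) = 33820*(-1/35284) = -8455/8821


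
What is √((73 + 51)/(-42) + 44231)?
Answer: √19504569/21 ≈ 210.30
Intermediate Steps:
√((73 + 51)/(-42) + 44231) = √(-1/42*124 + 44231) = √(-62/21 + 44231) = √(928789/21) = √19504569/21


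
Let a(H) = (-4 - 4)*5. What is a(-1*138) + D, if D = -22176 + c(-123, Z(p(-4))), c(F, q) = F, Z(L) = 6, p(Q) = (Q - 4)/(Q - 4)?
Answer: -22339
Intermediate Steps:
a(H) = -40 (a(H) = -8*5 = -40)
p(Q) = 1 (p(Q) = (-4 + Q)/(-4 + Q) = 1)
D = -22299 (D = -22176 - 123 = -22299)
a(-1*138) + D = -40 - 22299 = -22339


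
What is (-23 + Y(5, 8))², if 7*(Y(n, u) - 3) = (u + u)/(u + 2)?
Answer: 478864/1225 ≈ 390.91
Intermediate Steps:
Y(n, u) = 3 + 2*u/(7*(2 + u)) (Y(n, u) = 3 + ((u + u)/(u + 2))/7 = 3 + ((2*u)/(2 + u))/7 = 3 + (2*u/(2 + u))/7 = 3 + 2*u/(7*(2 + u)))
(-23 + Y(5, 8))² = (-23 + (42 + 23*8)/(7*(2 + 8)))² = (-23 + (⅐)*(42 + 184)/10)² = (-23 + (⅐)*(⅒)*226)² = (-23 + 113/35)² = (-692/35)² = 478864/1225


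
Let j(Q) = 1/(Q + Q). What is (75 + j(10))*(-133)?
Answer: -199633/20 ≈ -9981.7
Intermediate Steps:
j(Q) = 1/(2*Q)
(75 + j(10))*(-133) = (75 + (1/2)/10)*(-133) = (75 + (1/2)*(1/10))*(-133) = (75 + 1/20)*(-133) = (1501/20)*(-133) = -199633/20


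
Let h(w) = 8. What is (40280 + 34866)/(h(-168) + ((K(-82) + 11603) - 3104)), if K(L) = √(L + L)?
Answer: 639267022/72369213 - 150292*I*√41/72369213 ≈ 8.8334 - 0.013298*I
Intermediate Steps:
K(L) = √2*√L (K(L) = √(2*L) = √2*√L)
(40280 + 34866)/(h(-168) + ((K(-82) + 11603) - 3104)) = (40280 + 34866)/(8 + ((√2*√(-82) + 11603) - 3104)) = 75146/(8 + ((√2*(I*√82) + 11603) - 3104)) = 75146/(8 + ((2*I*√41 + 11603) - 3104)) = 75146/(8 + ((11603 + 2*I*√41) - 3104)) = 75146/(8 + (8499 + 2*I*√41)) = 75146/(8507 + 2*I*√41)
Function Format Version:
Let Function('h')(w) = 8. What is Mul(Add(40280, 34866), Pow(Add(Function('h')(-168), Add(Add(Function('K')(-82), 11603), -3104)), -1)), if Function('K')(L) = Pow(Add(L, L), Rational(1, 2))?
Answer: Add(Rational(639267022, 72369213), Mul(Rational(-150292, 72369213), I, Pow(41, Rational(1, 2)))) ≈ Add(8.8334, Mul(-0.013298, I))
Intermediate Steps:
Function('K')(L) = Mul(Pow(2, Rational(1, 2)), Pow(L, Rational(1, 2))) (Function('K')(L) = Pow(Mul(2, L), Rational(1, 2)) = Mul(Pow(2, Rational(1, 2)), Pow(L, Rational(1, 2))))
Mul(Add(40280, 34866), Pow(Add(Function('h')(-168), Add(Add(Function('K')(-82), 11603), -3104)), -1)) = Mul(Add(40280, 34866), Pow(Add(8, Add(Add(Mul(Pow(2, Rational(1, 2)), Pow(-82, Rational(1, 2))), 11603), -3104)), -1)) = Mul(75146, Pow(Add(8, Add(Add(Mul(Pow(2, Rational(1, 2)), Mul(I, Pow(82, Rational(1, 2)))), 11603), -3104)), -1)) = Mul(75146, Pow(Add(8, Add(Add(Mul(2, I, Pow(41, Rational(1, 2))), 11603), -3104)), -1)) = Mul(75146, Pow(Add(8, Add(Add(11603, Mul(2, I, Pow(41, Rational(1, 2)))), -3104)), -1)) = Mul(75146, Pow(Add(8, Add(8499, Mul(2, I, Pow(41, Rational(1, 2))))), -1)) = Mul(75146, Pow(Add(8507, Mul(2, I, Pow(41, Rational(1, 2)))), -1))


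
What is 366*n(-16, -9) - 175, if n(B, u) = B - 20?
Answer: -13351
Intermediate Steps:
n(B, u) = -20 + B
366*n(-16, -9) - 175 = 366*(-20 - 16) - 175 = 366*(-36) - 175 = -13176 - 175 = -13351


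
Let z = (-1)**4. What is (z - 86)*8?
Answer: -680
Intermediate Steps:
z = 1
(z - 86)*8 = (1 - 86)*8 = -85*8 = -680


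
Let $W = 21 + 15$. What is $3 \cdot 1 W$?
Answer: $108$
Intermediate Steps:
$W = 36$
$3 \cdot 1 W = 3 \cdot 1 \cdot 36 = 3 \cdot 36 = 108$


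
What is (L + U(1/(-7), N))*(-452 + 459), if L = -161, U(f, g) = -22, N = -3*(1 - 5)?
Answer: -1281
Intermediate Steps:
N = 12 (N = -3*(-4) = 12)
(L + U(1/(-7), N))*(-452 + 459) = (-161 - 22)*(-452 + 459) = -183*7 = -1281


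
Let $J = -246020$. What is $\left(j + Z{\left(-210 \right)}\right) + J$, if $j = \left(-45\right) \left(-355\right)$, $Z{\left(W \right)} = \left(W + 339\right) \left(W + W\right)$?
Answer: $-284225$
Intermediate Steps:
$Z{\left(W \right)} = 2 W \left(339 + W\right)$ ($Z{\left(W \right)} = \left(339 + W\right) 2 W = 2 W \left(339 + W\right)$)
$j = 15975$
$\left(j + Z{\left(-210 \right)}\right) + J = \left(15975 + 2 \left(-210\right) \left(339 - 210\right)\right) - 246020 = \left(15975 + 2 \left(-210\right) 129\right) - 246020 = \left(15975 - 54180\right) - 246020 = -38205 - 246020 = -284225$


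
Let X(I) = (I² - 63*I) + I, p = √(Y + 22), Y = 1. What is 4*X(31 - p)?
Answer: -3752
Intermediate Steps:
p = √23 (p = √(1 + 22) = √23 ≈ 4.7958)
X(I) = I² - 62*I
4*X(31 - p) = 4*((31 - √23)*(-62 + (31 - √23))) = 4*((31 - √23)*(-31 - √23)) = 4*((-31 - √23)*(31 - √23)) = 4*(-31 - √23)*(31 - √23)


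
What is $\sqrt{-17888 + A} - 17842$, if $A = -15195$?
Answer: $-17842 + i \sqrt{33083} \approx -17842.0 + 181.89 i$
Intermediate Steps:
$\sqrt{-17888 + A} - 17842 = \sqrt{-17888 - 15195} - 17842 = \sqrt{-33083} - 17842 = i \sqrt{33083} - 17842 = -17842 + i \sqrt{33083}$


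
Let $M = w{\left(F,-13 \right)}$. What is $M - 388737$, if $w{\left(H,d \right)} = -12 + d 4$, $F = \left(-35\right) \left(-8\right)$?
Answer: $-388801$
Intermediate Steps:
$F = 280$
$w{\left(H,d \right)} = -12 + 4 d$
$M = -64$ ($M = -12 + 4 \left(-13\right) = -12 - 52 = -64$)
$M - 388737 = -64 - 388737 = -388801$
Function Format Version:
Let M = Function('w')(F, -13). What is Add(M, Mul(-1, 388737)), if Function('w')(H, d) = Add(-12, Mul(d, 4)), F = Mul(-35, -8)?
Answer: -388801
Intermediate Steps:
F = 280
Function('w')(H, d) = Add(-12, Mul(4, d))
M = -64 (M = Add(-12, Mul(4, -13)) = Add(-12, -52) = -64)
Add(M, Mul(-1, 388737)) = Add(-64, Mul(-1, 388737)) = Add(-64, -388737) = -388801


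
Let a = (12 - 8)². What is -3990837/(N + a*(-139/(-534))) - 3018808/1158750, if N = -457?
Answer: 617172549386197/70050493125 ≈ 8810.4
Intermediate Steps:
a = 16 (a = 4² = 16)
-3990837/(N + a*(-139/(-534))) - 3018808/1158750 = -3990837/(-457 + 16*(-139/(-534))) - 3018808/1158750 = -3990837/(-457 + 16*(-139*(-1/534))) - 3018808*1/1158750 = -3990837/(-457 + 16*(139/534)) - 1509404/579375 = -3990837/(-457 + 1112/267) - 1509404/579375 = -3990837/(-120907/267) - 1509404/579375 = -3990837*(-267/120907) - 1509404/579375 = 1065553479/120907 - 1509404/579375 = 617172549386197/70050493125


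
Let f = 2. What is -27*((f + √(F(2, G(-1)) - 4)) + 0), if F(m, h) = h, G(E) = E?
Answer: -54 - 27*I*√5 ≈ -54.0 - 60.374*I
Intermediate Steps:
-27*((f + √(F(2, G(-1)) - 4)) + 0) = -27*((2 + √(-1 - 4)) + 0) = -27*((2 + √(-5)) + 0) = -27*((2 + I*√5) + 0) = -27*(2 + I*√5) = -54 - 27*I*√5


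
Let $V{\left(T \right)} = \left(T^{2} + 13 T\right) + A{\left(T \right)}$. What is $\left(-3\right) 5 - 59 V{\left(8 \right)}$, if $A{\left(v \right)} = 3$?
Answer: $-10104$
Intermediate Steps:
$V{\left(T \right)} = 3 + T^{2} + 13 T$ ($V{\left(T \right)} = \left(T^{2} + 13 T\right) + 3 = 3 + T^{2} + 13 T$)
$\left(-3\right) 5 - 59 V{\left(8 \right)} = \left(-3\right) 5 - 59 \left(3 + 8^{2} + 13 \cdot 8\right) = -15 - 59 \left(3 + 64 + 104\right) = -15 - 10089 = -10104$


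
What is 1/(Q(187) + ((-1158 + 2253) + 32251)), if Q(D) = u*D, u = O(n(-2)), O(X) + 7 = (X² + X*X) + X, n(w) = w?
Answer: 1/33159 ≈ 3.0158e-5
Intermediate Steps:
O(X) = -7 + X + 2*X² (O(X) = -7 + ((X² + X*X) + X) = -7 + ((X² + X²) + X) = -7 + (2*X² + X) = -7 + (X + 2*X²) = -7 + X + 2*X²)
u = -1 (u = -7 - 2 + 2*(-2)² = -7 - 2 + 2*4 = -7 - 2 + 8 = -1)
Q(D) = -D
1/(Q(187) + ((-1158 + 2253) + 32251)) = 1/(-1*187 + ((-1158 + 2253) + 32251)) = 1/(-187 + (1095 + 32251)) = 1/(-187 + 33346) = 1/33159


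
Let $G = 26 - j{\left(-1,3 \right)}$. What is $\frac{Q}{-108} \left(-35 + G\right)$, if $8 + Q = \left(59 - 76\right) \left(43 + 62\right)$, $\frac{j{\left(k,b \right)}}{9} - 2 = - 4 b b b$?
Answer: $\frac{62755}{4} \approx 15689.0$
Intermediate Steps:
$j{\left(k,b \right)} = 18 - 36 b^{3}$ ($j{\left(k,b \right)} = 18 + 9 - 4 b b b = 18 + 9 - 4 b b^{2} = 18 + 9 \left(- 4 b^{3}\right) = 18 - 36 b^{3}$)
$Q = -1793$ ($Q = -8 + \left(59 - 76\right) \left(43 + 62\right) = -8 - 1785 = -1793$)
$G = 980$ ($G = 26 - \left(18 - 36 \cdot 3^{3}\right) = 26 - \left(18 - 972\right) = 26 - -954 = 26 + 954 = 980$)
$\frac{Q}{-108} \left(-35 + G\right) = - \frac{1793}{-108} \left(-35 + 980\right) = \left(-1793\right) \left(- \frac{1}{108}\right) 945 = \frac{1793}{108} \cdot 945 = \frac{62755}{4}$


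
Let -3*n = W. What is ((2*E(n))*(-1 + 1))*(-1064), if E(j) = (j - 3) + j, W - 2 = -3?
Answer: 0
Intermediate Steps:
W = -1 (W = 2 - 3 = -1)
n = ⅓ (n = -⅓*(-1) = ⅓ ≈ 0.33333)
E(j) = -3 + 2*j (E(j) = (-3 + j) + j = -3 + 2*j)
((2*E(n))*(-1 + 1))*(-1064) = ((2*(-3 + 2*(⅓)))*(-1 + 1))*(-1064) = ((2*(-3 + ⅔))*0)*(-1064) = ((2*(-7/3))*0)*(-1064) = -14/3*0*(-1064) = 0*(-1064) = 0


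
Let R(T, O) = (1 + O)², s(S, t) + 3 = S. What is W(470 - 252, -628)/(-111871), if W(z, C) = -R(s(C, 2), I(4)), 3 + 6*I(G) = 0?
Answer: 1/447484 ≈ 2.2347e-6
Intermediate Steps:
I(G) = -½ (I(G) = -½ + (⅙)*0 = -½ + 0 = -½)
s(S, t) = -3 + S
W(z, C) = -¼ (W(z, C) = -(1 - ½)² = -(½)² = -1*¼ = -¼)
W(470 - 252, -628)/(-111871) = -¼/(-111871) = -¼*(-1/111871) = 1/447484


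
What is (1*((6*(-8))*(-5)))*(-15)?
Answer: -3600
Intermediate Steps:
(1*((6*(-8))*(-5)))*(-15) = (1*(-48*(-5)))*(-15) = (1*240)*(-15) = 240*(-15) = -3600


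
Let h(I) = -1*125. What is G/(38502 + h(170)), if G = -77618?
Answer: -77618/38377 ≈ -2.0225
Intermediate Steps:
h(I) = -125
G/(38502 + h(170)) = -77618/(38502 - 125) = -77618/38377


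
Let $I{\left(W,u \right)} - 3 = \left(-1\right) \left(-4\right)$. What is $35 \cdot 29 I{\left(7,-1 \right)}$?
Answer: $7105$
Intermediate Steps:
$I{\left(W,u \right)} = 7$ ($I{\left(W,u \right)} = 3 - -4 = 3 + 4 = 7$)
$35 \cdot 29 I{\left(7,-1 \right)} = 35 \cdot 29 \cdot 7 = 1015 \cdot 7 = 7105$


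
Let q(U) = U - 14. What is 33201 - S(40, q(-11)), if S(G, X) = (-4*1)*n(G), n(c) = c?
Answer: 33361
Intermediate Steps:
q(U) = -14 + U
S(G, X) = -4*G (S(G, X) = (-4*1)*G = -4*G)
33201 - S(40, q(-11)) = 33201 - (-4)*40 = 33201 - 1*(-160) = 33201 + 160 = 33361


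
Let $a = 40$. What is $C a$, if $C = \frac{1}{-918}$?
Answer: $- \frac{20}{459} \approx -0.043573$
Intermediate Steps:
$C = - \frac{1}{918} \approx -0.0010893$
$C a = \left(- \frac{1}{918}\right) 40 = - \frac{20}{459}$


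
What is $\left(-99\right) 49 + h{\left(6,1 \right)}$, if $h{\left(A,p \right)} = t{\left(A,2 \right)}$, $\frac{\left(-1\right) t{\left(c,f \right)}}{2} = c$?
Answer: $-4863$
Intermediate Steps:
$t{\left(c,f \right)} = - 2 c$
$h{\left(A,p \right)} = - 2 A$
$\left(-99\right) 49 + h{\left(6,1 \right)} = \left(-99\right) 49 - 12 = -4851 - 12 = -4863$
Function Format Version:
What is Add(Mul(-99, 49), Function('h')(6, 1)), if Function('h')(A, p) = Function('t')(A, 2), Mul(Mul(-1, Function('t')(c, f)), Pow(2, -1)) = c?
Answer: -4863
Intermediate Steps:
Function('t')(c, f) = Mul(-2, c)
Function('h')(A, p) = Mul(-2, A)
Add(Mul(-99, 49), Function('h')(6, 1)) = Add(Mul(-99, 49), Mul(-2, 6)) = Add(-4851, -12) = -4863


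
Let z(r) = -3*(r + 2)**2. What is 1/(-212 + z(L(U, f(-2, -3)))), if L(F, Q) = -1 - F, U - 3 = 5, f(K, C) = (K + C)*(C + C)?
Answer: -1/359 ≈ -0.0027855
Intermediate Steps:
f(K, C) = 2*C*(C + K) (f(K, C) = (C + K)*(2*C) = 2*C*(C + K))
U = 8 (U = 3 + 5 = 8)
z(r) = -3*(2 + r)**2
1/(-212 + z(L(U, f(-2, -3)))) = 1/(-212 - 3*(2 + (-1 - 1*8))**2) = 1/(-212 - 3*(2 + (-1 - 8))**2) = 1/(-212 - 3*(2 - 9)**2) = 1/(-212 - 3*(-7)**2) = 1/(-212 - 3*49) = 1/(-212 - 147) = 1/(-359) = -1/359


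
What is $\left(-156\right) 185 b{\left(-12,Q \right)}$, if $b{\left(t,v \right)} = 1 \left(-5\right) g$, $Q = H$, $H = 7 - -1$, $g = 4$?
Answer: $577200$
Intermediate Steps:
$H = 8$ ($H = 7 + 1 = 8$)
$Q = 8$
$b{\left(t,v \right)} = -20$ ($b{\left(t,v \right)} = 1 \left(-5\right) 4 = \left(-5\right) 4 = -20$)
$\left(-156\right) 185 b{\left(-12,Q \right)} = \left(-156\right) 185 \left(-20\right) = \left(-28860\right) \left(-20\right) = 577200$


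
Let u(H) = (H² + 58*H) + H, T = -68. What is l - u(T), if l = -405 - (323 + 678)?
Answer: -2018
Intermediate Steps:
u(H) = H² + 59*H
l = -1406 (l = -405 - 1*1001 = -405 - 1001 = -1406)
l - u(T) = -1406 - (-68)*(59 - 68) = -1406 - (-68)*(-9) = -1406 - 1*612 = -1406 - 612 = -2018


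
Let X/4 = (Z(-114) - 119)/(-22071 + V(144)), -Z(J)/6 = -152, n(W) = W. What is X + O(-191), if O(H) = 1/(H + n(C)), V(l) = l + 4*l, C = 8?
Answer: -200609/1302411 ≈ -0.15403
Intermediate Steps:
V(l) = 5*l
Z(J) = 912 (Z(J) = -6*(-152) = 912)
O(H) = 1/(8 + H) (O(H) = 1/(H + 8) = 1/(8 + H))
X = -3172/21351 (X = 4*((912 - 119)/(-22071 + 5*144)) = 4*(793/(-22071 + 720)) = 4*(793/(-21351)) = 4*(793*(-1/21351)) = 4*(-793/21351) = -3172/21351 ≈ -0.14856)
X + O(-191) = -3172/21351 + 1/(8 - 191) = -3172/21351 + 1/(-183) = -3172/21351 - 1/183 = -200609/1302411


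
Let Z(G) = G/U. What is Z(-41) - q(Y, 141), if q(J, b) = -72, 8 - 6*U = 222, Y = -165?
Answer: 7827/107 ≈ 73.150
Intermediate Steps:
U = -107/3 (U = 4/3 - 1/6*222 = 4/3 - 37 = -107/3 ≈ -35.667)
Z(G) = -3*G/107 (Z(G) = G/(-107/3) = G*(-3/107) = -3*G/107)
Z(-41) - q(Y, 141) = -3/107*(-41) - 1*(-72) = 123/107 + 72 = 7827/107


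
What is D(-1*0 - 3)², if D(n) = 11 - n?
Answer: 196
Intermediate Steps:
D(-1*0 - 3)² = (11 - (-1*0 - 3))² = (11 - (0 - 3))² = (11 - 1*(-3))² = (11 + 3)² = 14² = 196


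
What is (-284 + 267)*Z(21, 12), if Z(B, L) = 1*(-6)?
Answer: 102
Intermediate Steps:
Z(B, L) = -6
(-284 + 267)*Z(21, 12) = (-284 + 267)*(-6) = -17*(-6) = 102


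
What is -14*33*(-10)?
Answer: 4620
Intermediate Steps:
-14*33*(-10) = -462*(-10) = 4620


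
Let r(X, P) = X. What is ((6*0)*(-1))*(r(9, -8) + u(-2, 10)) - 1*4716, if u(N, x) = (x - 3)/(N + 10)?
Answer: -4716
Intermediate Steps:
u(N, x) = (-3 + x)/(10 + N)
((6*0)*(-1))*(r(9, -8) + u(-2, 10)) - 1*4716 = ((6*0)*(-1))*(9 + (-3 + 10)/(10 - 2)) - 1*4716 = (0*(-1))*(9 + 7/8) - 4716 = 0*(9 + (⅛)*7) - 4716 = 0*(9 + 7/8) - 4716 = 0*(79/8) - 4716 = 0 - 4716 = -4716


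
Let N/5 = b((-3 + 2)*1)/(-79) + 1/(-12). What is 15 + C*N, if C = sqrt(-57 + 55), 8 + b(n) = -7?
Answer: 15 + 505*I*sqrt(2)/948 ≈ 15.0 + 0.75335*I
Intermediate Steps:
b(n) = -15 (b(n) = -8 - 7 = -15)
N = 505/948 (N = 5*(-15/(-79) + 1/(-12)) = 5*(-15*(-1/79) + 1*(-1/12)) = 5*(15/79 - 1/12) = 5*(101/948) = 505/948 ≈ 0.53270)
C = I*sqrt(2) (C = sqrt(-2) = I*sqrt(2) ≈ 1.4142*I)
15 + C*N = 15 + (I*sqrt(2))*(505/948) = 15 + 505*I*sqrt(2)/948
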